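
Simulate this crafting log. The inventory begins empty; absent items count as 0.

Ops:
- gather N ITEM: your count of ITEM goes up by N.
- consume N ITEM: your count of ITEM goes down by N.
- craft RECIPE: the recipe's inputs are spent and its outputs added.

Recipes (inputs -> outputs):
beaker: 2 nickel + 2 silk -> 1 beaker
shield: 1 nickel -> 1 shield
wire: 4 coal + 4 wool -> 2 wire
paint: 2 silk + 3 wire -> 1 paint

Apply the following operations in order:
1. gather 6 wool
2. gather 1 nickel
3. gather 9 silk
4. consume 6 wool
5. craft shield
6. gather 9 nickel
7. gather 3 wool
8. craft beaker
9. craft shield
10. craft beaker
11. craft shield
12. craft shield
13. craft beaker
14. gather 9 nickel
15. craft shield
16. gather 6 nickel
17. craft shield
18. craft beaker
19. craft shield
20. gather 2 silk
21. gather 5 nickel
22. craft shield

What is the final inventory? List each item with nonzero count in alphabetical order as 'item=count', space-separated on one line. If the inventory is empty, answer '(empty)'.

Answer: beaker=4 nickel=14 shield=8 silk=3 wool=3

Derivation:
After 1 (gather 6 wool): wool=6
After 2 (gather 1 nickel): nickel=1 wool=6
After 3 (gather 9 silk): nickel=1 silk=9 wool=6
After 4 (consume 6 wool): nickel=1 silk=9
After 5 (craft shield): shield=1 silk=9
After 6 (gather 9 nickel): nickel=9 shield=1 silk=9
After 7 (gather 3 wool): nickel=9 shield=1 silk=9 wool=3
After 8 (craft beaker): beaker=1 nickel=7 shield=1 silk=7 wool=3
After 9 (craft shield): beaker=1 nickel=6 shield=2 silk=7 wool=3
After 10 (craft beaker): beaker=2 nickel=4 shield=2 silk=5 wool=3
After 11 (craft shield): beaker=2 nickel=3 shield=3 silk=5 wool=3
After 12 (craft shield): beaker=2 nickel=2 shield=4 silk=5 wool=3
After 13 (craft beaker): beaker=3 shield=4 silk=3 wool=3
After 14 (gather 9 nickel): beaker=3 nickel=9 shield=4 silk=3 wool=3
After 15 (craft shield): beaker=3 nickel=8 shield=5 silk=3 wool=3
After 16 (gather 6 nickel): beaker=3 nickel=14 shield=5 silk=3 wool=3
After 17 (craft shield): beaker=3 nickel=13 shield=6 silk=3 wool=3
After 18 (craft beaker): beaker=4 nickel=11 shield=6 silk=1 wool=3
After 19 (craft shield): beaker=4 nickel=10 shield=7 silk=1 wool=3
After 20 (gather 2 silk): beaker=4 nickel=10 shield=7 silk=3 wool=3
After 21 (gather 5 nickel): beaker=4 nickel=15 shield=7 silk=3 wool=3
After 22 (craft shield): beaker=4 nickel=14 shield=8 silk=3 wool=3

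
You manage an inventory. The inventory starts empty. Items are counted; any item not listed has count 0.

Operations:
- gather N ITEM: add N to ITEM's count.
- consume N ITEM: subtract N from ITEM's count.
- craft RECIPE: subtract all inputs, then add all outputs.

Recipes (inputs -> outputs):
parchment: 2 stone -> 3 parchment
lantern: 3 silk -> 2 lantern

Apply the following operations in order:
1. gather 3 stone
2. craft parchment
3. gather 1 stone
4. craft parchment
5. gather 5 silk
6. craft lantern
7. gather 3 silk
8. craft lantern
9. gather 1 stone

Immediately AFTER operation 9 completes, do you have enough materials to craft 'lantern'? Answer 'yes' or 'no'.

After 1 (gather 3 stone): stone=3
After 2 (craft parchment): parchment=3 stone=1
After 3 (gather 1 stone): parchment=3 stone=2
After 4 (craft parchment): parchment=6
After 5 (gather 5 silk): parchment=6 silk=5
After 6 (craft lantern): lantern=2 parchment=6 silk=2
After 7 (gather 3 silk): lantern=2 parchment=6 silk=5
After 8 (craft lantern): lantern=4 parchment=6 silk=2
After 9 (gather 1 stone): lantern=4 parchment=6 silk=2 stone=1

Answer: no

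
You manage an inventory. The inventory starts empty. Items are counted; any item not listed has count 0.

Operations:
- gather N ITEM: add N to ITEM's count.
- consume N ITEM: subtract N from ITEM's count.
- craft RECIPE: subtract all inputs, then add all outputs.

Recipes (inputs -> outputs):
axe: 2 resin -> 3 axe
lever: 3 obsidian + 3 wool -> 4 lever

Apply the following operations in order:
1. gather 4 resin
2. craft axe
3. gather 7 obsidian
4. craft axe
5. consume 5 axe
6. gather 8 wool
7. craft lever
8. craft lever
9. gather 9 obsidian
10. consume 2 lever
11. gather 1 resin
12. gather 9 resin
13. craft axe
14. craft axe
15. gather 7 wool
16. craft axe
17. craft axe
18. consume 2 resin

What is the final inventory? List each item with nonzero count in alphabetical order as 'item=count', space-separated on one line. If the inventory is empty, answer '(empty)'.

After 1 (gather 4 resin): resin=4
After 2 (craft axe): axe=3 resin=2
After 3 (gather 7 obsidian): axe=3 obsidian=7 resin=2
After 4 (craft axe): axe=6 obsidian=7
After 5 (consume 5 axe): axe=1 obsidian=7
After 6 (gather 8 wool): axe=1 obsidian=7 wool=8
After 7 (craft lever): axe=1 lever=4 obsidian=4 wool=5
After 8 (craft lever): axe=1 lever=8 obsidian=1 wool=2
After 9 (gather 9 obsidian): axe=1 lever=8 obsidian=10 wool=2
After 10 (consume 2 lever): axe=1 lever=6 obsidian=10 wool=2
After 11 (gather 1 resin): axe=1 lever=6 obsidian=10 resin=1 wool=2
After 12 (gather 9 resin): axe=1 lever=6 obsidian=10 resin=10 wool=2
After 13 (craft axe): axe=4 lever=6 obsidian=10 resin=8 wool=2
After 14 (craft axe): axe=7 lever=6 obsidian=10 resin=6 wool=2
After 15 (gather 7 wool): axe=7 lever=6 obsidian=10 resin=6 wool=9
After 16 (craft axe): axe=10 lever=6 obsidian=10 resin=4 wool=9
After 17 (craft axe): axe=13 lever=6 obsidian=10 resin=2 wool=9
After 18 (consume 2 resin): axe=13 lever=6 obsidian=10 wool=9

Answer: axe=13 lever=6 obsidian=10 wool=9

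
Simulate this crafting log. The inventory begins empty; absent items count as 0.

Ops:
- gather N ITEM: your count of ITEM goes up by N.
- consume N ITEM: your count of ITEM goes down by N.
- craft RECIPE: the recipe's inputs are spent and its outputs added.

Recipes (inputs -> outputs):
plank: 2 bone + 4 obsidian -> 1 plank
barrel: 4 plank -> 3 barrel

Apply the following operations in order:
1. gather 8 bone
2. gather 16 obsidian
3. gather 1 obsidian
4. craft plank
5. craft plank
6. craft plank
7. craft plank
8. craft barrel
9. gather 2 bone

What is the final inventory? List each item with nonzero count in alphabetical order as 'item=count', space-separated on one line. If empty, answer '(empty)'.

After 1 (gather 8 bone): bone=8
After 2 (gather 16 obsidian): bone=8 obsidian=16
After 3 (gather 1 obsidian): bone=8 obsidian=17
After 4 (craft plank): bone=6 obsidian=13 plank=1
After 5 (craft plank): bone=4 obsidian=9 plank=2
After 6 (craft plank): bone=2 obsidian=5 plank=3
After 7 (craft plank): obsidian=1 plank=4
After 8 (craft barrel): barrel=3 obsidian=1
After 9 (gather 2 bone): barrel=3 bone=2 obsidian=1

Answer: barrel=3 bone=2 obsidian=1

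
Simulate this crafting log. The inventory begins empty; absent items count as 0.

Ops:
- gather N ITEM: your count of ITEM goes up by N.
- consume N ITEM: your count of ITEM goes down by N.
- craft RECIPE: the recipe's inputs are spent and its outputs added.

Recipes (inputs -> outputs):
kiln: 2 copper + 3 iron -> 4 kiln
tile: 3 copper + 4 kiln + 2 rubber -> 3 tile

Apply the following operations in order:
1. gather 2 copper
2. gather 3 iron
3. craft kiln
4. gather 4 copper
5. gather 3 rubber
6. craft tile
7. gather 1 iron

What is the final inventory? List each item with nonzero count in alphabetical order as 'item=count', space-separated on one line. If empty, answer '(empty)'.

After 1 (gather 2 copper): copper=2
After 2 (gather 3 iron): copper=2 iron=3
After 3 (craft kiln): kiln=4
After 4 (gather 4 copper): copper=4 kiln=4
After 5 (gather 3 rubber): copper=4 kiln=4 rubber=3
After 6 (craft tile): copper=1 rubber=1 tile=3
After 7 (gather 1 iron): copper=1 iron=1 rubber=1 tile=3

Answer: copper=1 iron=1 rubber=1 tile=3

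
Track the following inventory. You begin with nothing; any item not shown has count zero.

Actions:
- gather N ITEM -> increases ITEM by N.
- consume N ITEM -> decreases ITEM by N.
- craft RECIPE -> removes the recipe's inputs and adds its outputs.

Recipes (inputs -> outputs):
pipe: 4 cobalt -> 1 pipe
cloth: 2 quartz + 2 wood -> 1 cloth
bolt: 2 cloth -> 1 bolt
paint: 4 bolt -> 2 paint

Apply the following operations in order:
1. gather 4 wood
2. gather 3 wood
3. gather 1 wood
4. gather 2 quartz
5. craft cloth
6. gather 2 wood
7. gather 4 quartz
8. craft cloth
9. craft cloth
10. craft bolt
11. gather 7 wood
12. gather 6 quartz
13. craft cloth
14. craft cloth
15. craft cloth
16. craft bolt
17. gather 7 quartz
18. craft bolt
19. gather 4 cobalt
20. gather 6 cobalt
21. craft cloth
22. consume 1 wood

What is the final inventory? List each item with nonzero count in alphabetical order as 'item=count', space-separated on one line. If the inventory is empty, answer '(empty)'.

After 1 (gather 4 wood): wood=4
After 2 (gather 3 wood): wood=7
After 3 (gather 1 wood): wood=8
After 4 (gather 2 quartz): quartz=2 wood=8
After 5 (craft cloth): cloth=1 wood=6
After 6 (gather 2 wood): cloth=1 wood=8
After 7 (gather 4 quartz): cloth=1 quartz=4 wood=8
After 8 (craft cloth): cloth=2 quartz=2 wood=6
After 9 (craft cloth): cloth=3 wood=4
After 10 (craft bolt): bolt=1 cloth=1 wood=4
After 11 (gather 7 wood): bolt=1 cloth=1 wood=11
After 12 (gather 6 quartz): bolt=1 cloth=1 quartz=6 wood=11
After 13 (craft cloth): bolt=1 cloth=2 quartz=4 wood=9
After 14 (craft cloth): bolt=1 cloth=3 quartz=2 wood=7
After 15 (craft cloth): bolt=1 cloth=4 wood=5
After 16 (craft bolt): bolt=2 cloth=2 wood=5
After 17 (gather 7 quartz): bolt=2 cloth=2 quartz=7 wood=5
After 18 (craft bolt): bolt=3 quartz=7 wood=5
After 19 (gather 4 cobalt): bolt=3 cobalt=4 quartz=7 wood=5
After 20 (gather 6 cobalt): bolt=3 cobalt=10 quartz=7 wood=5
After 21 (craft cloth): bolt=3 cloth=1 cobalt=10 quartz=5 wood=3
After 22 (consume 1 wood): bolt=3 cloth=1 cobalt=10 quartz=5 wood=2

Answer: bolt=3 cloth=1 cobalt=10 quartz=5 wood=2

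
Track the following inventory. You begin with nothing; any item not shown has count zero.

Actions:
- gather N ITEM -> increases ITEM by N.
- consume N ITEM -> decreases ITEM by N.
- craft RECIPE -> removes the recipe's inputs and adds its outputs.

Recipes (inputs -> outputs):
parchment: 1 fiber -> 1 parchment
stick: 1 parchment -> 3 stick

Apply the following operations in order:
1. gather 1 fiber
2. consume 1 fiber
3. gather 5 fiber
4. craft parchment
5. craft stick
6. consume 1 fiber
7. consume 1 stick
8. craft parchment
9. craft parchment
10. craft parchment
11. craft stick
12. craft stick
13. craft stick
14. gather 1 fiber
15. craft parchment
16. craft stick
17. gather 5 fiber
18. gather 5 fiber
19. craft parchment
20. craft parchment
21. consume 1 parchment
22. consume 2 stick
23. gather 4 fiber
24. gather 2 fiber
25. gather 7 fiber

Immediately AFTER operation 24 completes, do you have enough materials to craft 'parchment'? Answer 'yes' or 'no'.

After 1 (gather 1 fiber): fiber=1
After 2 (consume 1 fiber): (empty)
After 3 (gather 5 fiber): fiber=5
After 4 (craft parchment): fiber=4 parchment=1
After 5 (craft stick): fiber=4 stick=3
After 6 (consume 1 fiber): fiber=3 stick=3
After 7 (consume 1 stick): fiber=3 stick=2
After 8 (craft parchment): fiber=2 parchment=1 stick=2
After 9 (craft parchment): fiber=1 parchment=2 stick=2
After 10 (craft parchment): parchment=3 stick=2
After 11 (craft stick): parchment=2 stick=5
After 12 (craft stick): parchment=1 stick=8
After 13 (craft stick): stick=11
After 14 (gather 1 fiber): fiber=1 stick=11
After 15 (craft parchment): parchment=1 stick=11
After 16 (craft stick): stick=14
After 17 (gather 5 fiber): fiber=5 stick=14
After 18 (gather 5 fiber): fiber=10 stick=14
After 19 (craft parchment): fiber=9 parchment=1 stick=14
After 20 (craft parchment): fiber=8 parchment=2 stick=14
After 21 (consume 1 parchment): fiber=8 parchment=1 stick=14
After 22 (consume 2 stick): fiber=8 parchment=1 stick=12
After 23 (gather 4 fiber): fiber=12 parchment=1 stick=12
After 24 (gather 2 fiber): fiber=14 parchment=1 stick=12

Answer: yes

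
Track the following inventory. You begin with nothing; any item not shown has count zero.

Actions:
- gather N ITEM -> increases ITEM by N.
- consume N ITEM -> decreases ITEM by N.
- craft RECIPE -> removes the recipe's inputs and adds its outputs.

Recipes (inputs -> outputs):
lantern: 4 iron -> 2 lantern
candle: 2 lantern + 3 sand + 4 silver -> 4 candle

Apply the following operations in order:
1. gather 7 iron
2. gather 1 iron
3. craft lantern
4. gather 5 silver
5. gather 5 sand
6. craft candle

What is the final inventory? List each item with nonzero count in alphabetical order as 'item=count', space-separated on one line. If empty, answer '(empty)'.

Answer: candle=4 iron=4 sand=2 silver=1

Derivation:
After 1 (gather 7 iron): iron=7
After 2 (gather 1 iron): iron=8
After 3 (craft lantern): iron=4 lantern=2
After 4 (gather 5 silver): iron=4 lantern=2 silver=5
After 5 (gather 5 sand): iron=4 lantern=2 sand=5 silver=5
After 6 (craft candle): candle=4 iron=4 sand=2 silver=1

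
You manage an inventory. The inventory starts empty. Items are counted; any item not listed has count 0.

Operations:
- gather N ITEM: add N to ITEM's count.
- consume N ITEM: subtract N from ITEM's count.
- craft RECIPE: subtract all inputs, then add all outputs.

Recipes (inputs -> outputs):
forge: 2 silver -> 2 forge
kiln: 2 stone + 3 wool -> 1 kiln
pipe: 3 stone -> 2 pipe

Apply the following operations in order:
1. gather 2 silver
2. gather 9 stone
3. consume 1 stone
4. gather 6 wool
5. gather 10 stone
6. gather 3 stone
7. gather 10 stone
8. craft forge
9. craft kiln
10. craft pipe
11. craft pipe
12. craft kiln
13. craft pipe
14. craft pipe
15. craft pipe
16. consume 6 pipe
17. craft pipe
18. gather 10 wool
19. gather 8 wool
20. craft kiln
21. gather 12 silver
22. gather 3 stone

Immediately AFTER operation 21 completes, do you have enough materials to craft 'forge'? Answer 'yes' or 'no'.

After 1 (gather 2 silver): silver=2
After 2 (gather 9 stone): silver=2 stone=9
After 3 (consume 1 stone): silver=2 stone=8
After 4 (gather 6 wool): silver=2 stone=8 wool=6
After 5 (gather 10 stone): silver=2 stone=18 wool=6
After 6 (gather 3 stone): silver=2 stone=21 wool=6
After 7 (gather 10 stone): silver=2 stone=31 wool=6
After 8 (craft forge): forge=2 stone=31 wool=6
After 9 (craft kiln): forge=2 kiln=1 stone=29 wool=3
After 10 (craft pipe): forge=2 kiln=1 pipe=2 stone=26 wool=3
After 11 (craft pipe): forge=2 kiln=1 pipe=4 stone=23 wool=3
After 12 (craft kiln): forge=2 kiln=2 pipe=4 stone=21
After 13 (craft pipe): forge=2 kiln=2 pipe=6 stone=18
After 14 (craft pipe): forge=2 kiln=2 pipe=8 stone=15
After 15 (craft pipe): forge=2 kiln=2 pipe=10 stone=12
After 16 (consume 6 pipe): forge=2 kiln=2 pipe=4 stone=12
After 17 (craft pipe): forge=2 kiln=2 pipe=6 stone=9
After 18 (gather 10 wool): forge=2 kiln=2 pipe=6 stone=9 wool=10
After 19 (gather 8 wool): forge=2 kiln=2 pipe=6 stone=9 wool=18
After 20 (craft kiln): forge=2 kiln=3 pipe=6 stone=7 wool=15
After 21 (gather 12 silver): forge=2 kiln=3 pipe=6 silver=12 stone=7 wool=15

Answer: yes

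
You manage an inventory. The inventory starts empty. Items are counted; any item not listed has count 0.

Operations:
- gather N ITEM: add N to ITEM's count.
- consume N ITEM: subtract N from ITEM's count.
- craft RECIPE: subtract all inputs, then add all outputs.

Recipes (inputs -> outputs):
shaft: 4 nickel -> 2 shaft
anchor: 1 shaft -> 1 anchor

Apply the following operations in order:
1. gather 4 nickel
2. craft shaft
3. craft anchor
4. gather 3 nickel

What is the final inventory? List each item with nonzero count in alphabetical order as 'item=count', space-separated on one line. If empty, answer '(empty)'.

After 1 (gather 4 nickel): nickel=4
After 2 (craft shaft): shaft=2
After 3 (craft anchor): anchor=1 shaft=1
After 4 (gather 3 nickel): anchor=1 nickel=3 shaft=1

Answer: anchor=1 nickel=3 shaft=1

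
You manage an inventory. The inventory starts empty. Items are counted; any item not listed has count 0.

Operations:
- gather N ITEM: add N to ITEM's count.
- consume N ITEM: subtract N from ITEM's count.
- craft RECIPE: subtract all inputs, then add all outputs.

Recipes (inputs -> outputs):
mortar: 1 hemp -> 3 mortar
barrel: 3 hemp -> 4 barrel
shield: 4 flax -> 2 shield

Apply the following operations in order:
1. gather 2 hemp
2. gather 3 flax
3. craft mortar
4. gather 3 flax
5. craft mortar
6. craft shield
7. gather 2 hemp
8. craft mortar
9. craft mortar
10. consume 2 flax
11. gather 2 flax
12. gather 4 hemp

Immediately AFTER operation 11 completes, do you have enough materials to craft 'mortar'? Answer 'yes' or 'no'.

After 1 (gather 2 hemp): hemp=2
After 2 (gather 3 flax): flax=3 hemp=2
After 3 (craft mortar): flax=3 hemp=1 mortar=3
After 4 (gather 3 flax): flax=6 hemp=1 mortar=3
After 5 (craft mortar): flax=6 mortar=6
After 6 (craft shield): flax=2 mortar=6 shield=2
After 7 (gather 2 hemp): flax=2 hemp=2 mortar=6 shield=2
After 8 (craft mortar): flax=2 hemp=1 mortar=9 shield=2
After 9 (craft mortar): flax=2 mortar=12 shield=2
After 10 (consume 2 flax): mortar=12 shield=2
After 11 (gather 2 flax): flax=2 mortar=12 shield=2

Answer: no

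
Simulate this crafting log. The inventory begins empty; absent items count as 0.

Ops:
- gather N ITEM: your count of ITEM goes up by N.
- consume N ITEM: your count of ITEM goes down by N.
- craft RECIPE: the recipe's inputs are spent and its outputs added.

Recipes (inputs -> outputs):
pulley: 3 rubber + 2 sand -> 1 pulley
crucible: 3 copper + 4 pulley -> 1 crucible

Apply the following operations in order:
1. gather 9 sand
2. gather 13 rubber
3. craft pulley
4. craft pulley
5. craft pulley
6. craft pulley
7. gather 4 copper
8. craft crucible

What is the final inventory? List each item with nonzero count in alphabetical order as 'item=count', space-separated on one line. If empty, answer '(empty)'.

After 1 (gather 9 sand): sand=9
After 2 (gather 13 rubber): rubber=13 sand=9
After 3 (craft pulley): pulley=1 rubber=10 sand=7
After 4 (craft pulley): pulley=2 rubber=7 sand=5
After 5 (craft pulley): pulley=3 rubber=4 sand=3
After 6 (craft pulley): pulley=4 rubber=1 sand=1
After 7 (gather 4 copper): copper=4 pulley=4 rubber=1 sand=1
After 8 (craft crucible): copper=1 crucible=1 rubber=1 sand=1

Answer: copper=1 crucible=1 rubber=1 sand=1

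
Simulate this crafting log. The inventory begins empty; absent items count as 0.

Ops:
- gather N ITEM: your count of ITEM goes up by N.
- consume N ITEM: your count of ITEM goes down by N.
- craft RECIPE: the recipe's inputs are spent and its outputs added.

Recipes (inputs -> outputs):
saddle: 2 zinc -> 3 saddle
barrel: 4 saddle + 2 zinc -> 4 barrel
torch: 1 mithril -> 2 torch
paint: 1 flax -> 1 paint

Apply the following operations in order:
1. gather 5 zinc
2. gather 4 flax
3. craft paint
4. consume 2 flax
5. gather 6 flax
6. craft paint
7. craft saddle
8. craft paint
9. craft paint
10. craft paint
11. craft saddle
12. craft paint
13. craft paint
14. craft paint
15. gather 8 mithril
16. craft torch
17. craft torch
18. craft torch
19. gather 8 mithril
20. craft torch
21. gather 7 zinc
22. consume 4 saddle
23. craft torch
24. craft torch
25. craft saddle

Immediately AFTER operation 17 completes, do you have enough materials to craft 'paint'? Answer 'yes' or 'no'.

Answer: no

Derivation:
After 1 (gather 5 zinc): zinc=5
After 2 (gather 4 flax): flax=4 zinc=5
After 3 (craft paint): flax=3 paint=1 zinc=5
After 4 (consume 2 flax): flax=1 paint=1 zinc=5
After 5 (gather 6 flax): flax=7 paint=1 zinc=5
After 6 (craft paint): flax=6 paint=2 zinc=5
After 7 (craft saddle): flax=6 paint=2 saddle=3 zinc=3
After 8 (craft paint): flax=5 paint=3 saddle=3 zinc=3
After 9 (craft paint): flax=4 paint=4 saddle=3 zinc=3
After 10 (craft paint): flax=3 paint=5 saddle=3 zinc=3
After 11 (craft saddle): flax=3 paint=5 saddle=6 zinc=1
After 12 (craft paint): flax=2 paint=6 saddle=6 zinc=1
After 13 (craft paint): flax=1 paint=7 saddle=6 zinc=1
After 14 (craft paint): paint=8 saddle=6 zinc=1
After 15 (gather 8 mithril): mithril=8 paint=8 saddle=6 zinc=1
After 16 (craft torch): mithril=7 paint=8 saddle=6 torch=2 zinc=1
After 17 (craft torch): mithril=6 paint=8 saddle=6 torch=4 zinc=1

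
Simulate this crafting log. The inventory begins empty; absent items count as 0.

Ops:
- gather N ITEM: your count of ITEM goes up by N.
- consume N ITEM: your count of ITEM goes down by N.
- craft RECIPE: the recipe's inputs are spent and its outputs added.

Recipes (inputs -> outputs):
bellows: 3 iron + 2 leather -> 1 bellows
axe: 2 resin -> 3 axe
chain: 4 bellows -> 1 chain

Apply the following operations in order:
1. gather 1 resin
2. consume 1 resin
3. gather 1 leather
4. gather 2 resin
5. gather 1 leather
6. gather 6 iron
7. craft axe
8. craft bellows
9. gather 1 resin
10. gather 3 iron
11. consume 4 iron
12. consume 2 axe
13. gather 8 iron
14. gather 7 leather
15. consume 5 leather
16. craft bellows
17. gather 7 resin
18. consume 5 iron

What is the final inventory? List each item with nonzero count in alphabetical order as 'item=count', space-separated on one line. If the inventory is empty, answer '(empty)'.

After 1 (gather 1 resin): resin=1
After 2 (consume 1 resin): (empty)
After 3 (gather 1 leather): leather=1
After 4 (gather 2 resin): leather=1 resin=2
After 5 (gather 1 leather): leather=2 resin=2
After 6 (gather 6 iron): iron=6 leather=2 resin=2
After 7 (craft axe): axe=3 iron=6 leather=2
After 8 (craft bellows): axe=3 bellows=1 iron=3
After 9 (gather 1 resin): axe=3 bellows=1 iron=3 resin=1
After 10 (gather 3 iron): axe=3 bellows=1 iron=6 resin=1
After 11 (consume 4 iron): axe=3 bellows=1 iron=2 resin=1
After 12 (consume 2 axe): axe=1 bellows=1 iron=2 resin=1
After 13 (gather 8 iron): axe=1 bellows=1 iron=10 resin=1
After 14 (gather 7 leather): axe=1 bellows=1 iron=10 leather=7 resin=1
After 15 (consume 5 leather): axe=1 bellows=1 iron=10 leather=2 resin=1
After 16 (craft bellows): axe=1 bellows=2 iron=7 resin=1
After 17 (gather 7 resin): axe=1 bellows=2 iron=7 resin=8
After 18 (consume 5 iron): axe=1 bellows=2 iron=2 resin=8

Answer: axe=1 bellows=2 iron=2 resin=8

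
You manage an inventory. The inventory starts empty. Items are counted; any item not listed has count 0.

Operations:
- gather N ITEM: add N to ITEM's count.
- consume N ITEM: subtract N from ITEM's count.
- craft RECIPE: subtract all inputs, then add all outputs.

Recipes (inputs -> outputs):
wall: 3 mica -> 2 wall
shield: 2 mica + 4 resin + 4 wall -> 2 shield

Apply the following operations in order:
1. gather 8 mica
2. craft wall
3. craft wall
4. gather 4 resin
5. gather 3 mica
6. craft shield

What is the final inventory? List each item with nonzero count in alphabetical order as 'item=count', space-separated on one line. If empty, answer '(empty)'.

After 1 (gather 8 mica): mica=8
After 2 (craft wall): mica=5 wall=2
After 3 (craft wall): mica=2 wall=4
After 4 (gather 4 resin): mica=2 resin=4 wall=4
After 5 (gather 3 mica): mica=5 resin=4 wall=4
After 6 (craft shield): mica=3 shield=2

Answer: mica=3 shield=2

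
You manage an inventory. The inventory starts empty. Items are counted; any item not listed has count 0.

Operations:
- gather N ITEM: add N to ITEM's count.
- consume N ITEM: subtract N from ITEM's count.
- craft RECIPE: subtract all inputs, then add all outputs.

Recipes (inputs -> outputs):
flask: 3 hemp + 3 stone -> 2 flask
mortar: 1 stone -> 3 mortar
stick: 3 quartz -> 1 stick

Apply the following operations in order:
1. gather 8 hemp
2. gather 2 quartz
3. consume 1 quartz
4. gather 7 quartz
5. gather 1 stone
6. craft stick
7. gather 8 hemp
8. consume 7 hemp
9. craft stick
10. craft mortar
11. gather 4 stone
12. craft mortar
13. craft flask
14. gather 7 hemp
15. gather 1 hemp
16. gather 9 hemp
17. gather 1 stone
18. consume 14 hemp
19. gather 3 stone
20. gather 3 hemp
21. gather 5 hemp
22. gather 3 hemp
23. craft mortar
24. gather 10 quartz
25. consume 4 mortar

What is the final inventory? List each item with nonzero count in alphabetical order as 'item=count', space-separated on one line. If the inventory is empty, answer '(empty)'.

Answer: flask=2 hemp=20 mortar=5 quartz=12 stick=2 stone=3

Derivation:
After 1 (gather 8 hemp): hemp=8
After 2 (gather 2 quartz): hemp=8 quartz=2
After 3 (consume 1 quartz): hemp=8 quartz=1
After 4 (gather 7 quartz): hemp=8 quartz=8
After 5 (gather 1 stone): hemp=8 quartz=8 stone=1
After 6 (craft stick): hemp=8 quartz=5 stick=1 stone=1
After 7 (gather 8 hemp): hemp=16 quartz=5 stick=1 stone=1
After 8 (consume 7 hemp): hemp=9 quartz=5 stick=1 stone=1
After 9 (craft stick): hemp=9 quartz=2 stick=2 stone=1
After 10 (craft mortar): hemp=9 mortar=3 quartz=2 stick=2
After 11 (gather 4 stone): hemp=9 mortar=3 quartz=2 stick=2 stone=4
After 12 (craft mortar): hemp=9 mortar=6 quartz=2 stick=2 stone=3
After 13 (craft flask): flask=2 hemp=6 mortar=6 quartz=2 stick=2
After 14 (gather 7 hemp): flask=2 hemp=13 mortar=6 quartz=2 stick=2
After 15 (gather 1 hemp): flask=2 hemp=14 mortar=6 quartz=2 stick=2
After 16 (gather 9 hemp): flask=2 hemp=23 mortar=6 quartz=2 stick=2
After 17 (gather 1 stone): flask=2 hemp=23 mortar=6 quartz=2 stick=2 stone=1
After 18 (consume 14 hemp): flask=2 hemp=9 mortar=6 quartz=2 stick=2 stone=1
After 19 (gather 3 stone): flask=2 hemp=9 mortar=6 quartz=2 stick=2 stone=4
After 20 (gather 3 hemp): flask=2 hemp=12 mortar=6 quartz=2 stick=2 stone=4
After 21 (gather 5 hemp): flask=2 hemp=17 mortar=6 quartz=2 stick=2 stone=4
After 22 (gather 3 hemp): flask=2 hemp=20 mortar=6 quartz=2 stick=2 stone=4
After 23 (craft mortar): flask=2 hemp=20 mortar=9 quartz=2 stick=2 stone=3
After 24 (gather 10 quartz): flask=2 hemp=20 mortar=9 quartz=12 stick=2 stone=3
After 25 (consume 4 mortar): flask=2 hemp=20 mortar=5 quartz=12 stick=2 stone=3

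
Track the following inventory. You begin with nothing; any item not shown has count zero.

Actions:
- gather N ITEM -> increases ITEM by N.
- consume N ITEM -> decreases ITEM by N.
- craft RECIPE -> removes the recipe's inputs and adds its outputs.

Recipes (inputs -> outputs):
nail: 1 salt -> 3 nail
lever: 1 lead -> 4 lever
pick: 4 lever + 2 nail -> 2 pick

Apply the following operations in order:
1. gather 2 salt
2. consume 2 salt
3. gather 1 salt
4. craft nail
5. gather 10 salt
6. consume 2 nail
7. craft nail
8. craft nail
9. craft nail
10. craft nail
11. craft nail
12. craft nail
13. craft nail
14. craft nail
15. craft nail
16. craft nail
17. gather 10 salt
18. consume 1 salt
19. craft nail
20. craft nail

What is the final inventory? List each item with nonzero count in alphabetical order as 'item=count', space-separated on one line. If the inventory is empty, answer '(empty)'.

After 1 (gather 2 salt): salt=2
After 2 (consume 2 salt): (empty)
After 3 (gather 1 salt): salt=1
After 4 (craft nail): nail=3
After 5 (gather 10 salt): nail=3 salt=10
After 6 (consume 2 nail): nail=1 salt=10
After 7 (craft nail): nail=4 salt=9
After 8 (craft nail): nail=7 salt=8
After 9 (craft nail): nail=10 salt=7
After 10 (craft nail): nail=13 salt=6
After 11 (craft nail): nail=16 salt=5
After 12 (craft nail): nail=19 salt=4
After 13 (craft nail): nail=22 salt=3
After 14 (craft nail): nail=25 salt=2
After 15 (craft nail): nail=28 salt=1
After 16 (craft nail): nail=31
After 17 (gather 10 salt): nail=31 salt=10
After 18 (consume 1 salt): nail=31 salt=9
After 19 (craft nail): nail=34 salt=8
After 20 (craft nail): nail=37 salt=7

Answer: nail=37 salt=7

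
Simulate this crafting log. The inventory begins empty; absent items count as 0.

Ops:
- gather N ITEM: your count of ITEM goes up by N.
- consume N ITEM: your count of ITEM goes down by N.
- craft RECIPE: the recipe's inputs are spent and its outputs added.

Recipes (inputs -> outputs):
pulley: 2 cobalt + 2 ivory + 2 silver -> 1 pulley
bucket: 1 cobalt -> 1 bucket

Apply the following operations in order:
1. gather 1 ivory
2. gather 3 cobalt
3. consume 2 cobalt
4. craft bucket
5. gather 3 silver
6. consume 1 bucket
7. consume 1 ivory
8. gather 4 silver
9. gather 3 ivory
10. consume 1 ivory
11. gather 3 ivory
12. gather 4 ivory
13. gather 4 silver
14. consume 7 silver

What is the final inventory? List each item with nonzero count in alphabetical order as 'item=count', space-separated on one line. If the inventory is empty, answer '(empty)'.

Answer: ivory=9 silver=4

Derivation:
After 1 (gather 1 ivory): ivory=1
After 2 (gather 3 cobalt): cobalt=3 ivory=1
After 3 (consume 2 cobalt): cobalt=1 ivory=1
After 4 (craft bucket): bucket=1 ivory=1
After 5 (gather 3 silver): bucket=1 ivory=1 silver=3
After 6 (consume 1 bucket): ivory=1 silver=3
After 7 (consume 1 ivory): silver=3
After 8 (gather 4 silver): silver=7
After 9 (gather 3 ivory): ivory=3 silver=7
After 10 (consume 1 ivory): ivory=2 silver=7
After 11 (gather 3 ivory): ivory=5 silver=7
After 12 (gather 4 ivory): ivory=9 silver=7
After 13 (gather 4 silver): ivory=9 silver=11
After 14 (consume 7 silver): ivory=9 silver=4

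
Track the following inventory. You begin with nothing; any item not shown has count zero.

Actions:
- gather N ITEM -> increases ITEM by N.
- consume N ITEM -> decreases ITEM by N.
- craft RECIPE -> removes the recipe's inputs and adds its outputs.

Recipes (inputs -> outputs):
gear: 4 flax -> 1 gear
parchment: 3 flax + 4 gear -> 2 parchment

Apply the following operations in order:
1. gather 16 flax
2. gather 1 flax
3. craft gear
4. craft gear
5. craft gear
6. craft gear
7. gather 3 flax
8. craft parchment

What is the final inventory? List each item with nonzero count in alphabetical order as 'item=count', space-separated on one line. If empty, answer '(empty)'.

After 1 (gather 16 flax): flax=16
After 2 (gather 1 flax): flax=17
After 3 (craft gear): flax=13 gear=1
After 4 (craft gear): flax=9 gear=2
After 5 (craft gear): flax=5 gear=3
After 6 (craft gear): flax=1 gear=4
After 7 (gather 3 flax): flax=4 gear=4
After 8 (craft parchment): flax=1 parchment=2

Answer: flax=1 parchment=2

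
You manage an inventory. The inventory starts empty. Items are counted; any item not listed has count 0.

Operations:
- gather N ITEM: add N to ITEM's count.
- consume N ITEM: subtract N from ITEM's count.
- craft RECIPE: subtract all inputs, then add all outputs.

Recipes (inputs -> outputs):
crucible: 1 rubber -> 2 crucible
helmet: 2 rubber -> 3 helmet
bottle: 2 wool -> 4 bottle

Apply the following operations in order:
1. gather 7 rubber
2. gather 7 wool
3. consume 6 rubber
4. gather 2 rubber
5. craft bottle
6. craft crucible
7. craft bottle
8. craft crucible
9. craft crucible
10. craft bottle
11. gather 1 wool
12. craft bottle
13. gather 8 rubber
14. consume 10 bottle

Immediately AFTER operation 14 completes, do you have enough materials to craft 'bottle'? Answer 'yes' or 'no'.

Answer: no

Derivation:
After 1 (gather 7 rubber): rubber=7
After 2 (gather 7 wool): rubber=7 wool=7
After 3 (consume 6 rubber): rubber=1 wool=7
After 4 (gather 2 rubber): rubber=3 wool=7
After 5 (craft bottle): bottle=4 rubber=3 wool=5
After 6 (craft crucible): bottle=4 crucible=2 rubber=2 wool=5
After 7 (craft bottle): bottle=8 crucible=2 rubber=2 wool=3
After 8 (craft crucible): bottle=8 crucible=4 rubber=1 wool=3
After 9 (craft crucible): bottle=8 crucible=6 wool=3
After 10 (craft bottle): bottle=12 crucible=6 wool=1
After 11 (gather 1 wool): bottle=12 crucible=6 wool=2
After 12 (craft bottle): bottle=16 crucible=6
After 13 (gather 8 rubber): bottle=16 crucible=6 rubber=8
After 14 (consume 10 bottle): bottle=6 crucible=6 rubber=8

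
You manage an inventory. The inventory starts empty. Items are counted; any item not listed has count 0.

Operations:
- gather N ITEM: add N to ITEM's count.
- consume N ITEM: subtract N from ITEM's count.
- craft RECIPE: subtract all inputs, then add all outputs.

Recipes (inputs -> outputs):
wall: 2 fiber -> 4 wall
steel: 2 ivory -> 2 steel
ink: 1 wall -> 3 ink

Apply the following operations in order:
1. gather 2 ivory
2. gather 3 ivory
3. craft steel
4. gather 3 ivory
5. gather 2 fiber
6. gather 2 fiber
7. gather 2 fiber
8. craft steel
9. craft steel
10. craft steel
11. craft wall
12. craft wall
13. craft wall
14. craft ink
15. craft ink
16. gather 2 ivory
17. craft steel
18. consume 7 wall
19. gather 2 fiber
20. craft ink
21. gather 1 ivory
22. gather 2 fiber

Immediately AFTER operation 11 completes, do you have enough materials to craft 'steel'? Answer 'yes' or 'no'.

Answer: no

Derivation:
After 1 (gather 2 ivory): ivory=2
After 2 (gather 3 ivory): ivory=5
After 3 (craft steel): ivory=3 steel=2
After 4 (gather 3 ivory): ivory=6 steel=2
After 5 (gather 2 fiber): fiber=2 ivory=6 steel=2
After 6 (gather 2 fiber): fiber=4 ivory=6 steel=2
After 7 (gather 2 fiber): fiber=6 ivory=6 steel=2
After 8 (craft steel): fiber=6 ivory=4 steel=4
After 9 (craft steel): fiber=6 ivory=2 steel=6
After 10 (craft steel): fiber=6 steel=8
After 11 (craft wall): fiber=4 steel=8 wall=4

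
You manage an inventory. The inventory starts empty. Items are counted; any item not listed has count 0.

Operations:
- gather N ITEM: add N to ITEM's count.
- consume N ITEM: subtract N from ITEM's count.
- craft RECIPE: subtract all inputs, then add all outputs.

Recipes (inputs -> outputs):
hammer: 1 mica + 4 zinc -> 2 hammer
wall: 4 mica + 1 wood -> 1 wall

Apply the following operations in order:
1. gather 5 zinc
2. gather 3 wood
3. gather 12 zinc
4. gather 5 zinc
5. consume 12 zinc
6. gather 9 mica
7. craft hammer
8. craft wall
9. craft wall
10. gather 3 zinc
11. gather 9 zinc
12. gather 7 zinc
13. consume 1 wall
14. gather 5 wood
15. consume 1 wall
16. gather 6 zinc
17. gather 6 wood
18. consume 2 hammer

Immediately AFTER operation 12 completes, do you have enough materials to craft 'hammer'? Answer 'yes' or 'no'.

After 1 (gather 5 zinc): zinc=5
After 2 (gather 3 wood): wood=3 zinc=5
After 3 (gather 12 zinc): wood=3 zinc=17
After 4 (gather 5 zinc): wood=3 zinc=22
After 5 (consume 12 zinc): wood=3 zinc=10
After 6 (gather 9 mica): mica=9 wood=3 zinc=10
After 7 (craft hammer): hammer=2 mica=8 wood=3 zinc=6
After 8 (craft wall): hammer=2 mica=4 wall=1 wood=2 zinc=6
After 9 (craft wall): hammer=2 wall=2 wood=1 zinc=6
After 10 (gather 3 zinc): hammer=2 wall=2 wood=1 zinc=9
After 11 (gather 9 zinc): hammer=2 wall=2 wood=1 zinc=18
After 12 (gather 7 zinc): hammer=2 wall=2 wood=1 zinc=25

Answer: no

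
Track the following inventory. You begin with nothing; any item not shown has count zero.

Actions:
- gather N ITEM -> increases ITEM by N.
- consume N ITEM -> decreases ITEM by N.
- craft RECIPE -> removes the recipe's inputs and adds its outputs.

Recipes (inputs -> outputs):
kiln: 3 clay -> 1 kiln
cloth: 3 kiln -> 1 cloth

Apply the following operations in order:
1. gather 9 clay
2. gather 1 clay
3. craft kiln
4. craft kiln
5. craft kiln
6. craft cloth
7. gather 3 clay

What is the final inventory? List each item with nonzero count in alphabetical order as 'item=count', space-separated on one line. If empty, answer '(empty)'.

Answer: clay=4 cloth=1

Derivation:
After 1 (gather 9 clay): clay=9
After 2 (gather 1 clay): clay=10
After 3 (craft kiln): clay=7 kiln=1
After 4 (craft kiln): clay=4 kiln=2
After 5 (craft kiln): clay=1 kiln=3
After 6 (craft cloth): clay=1 cloth=1
After 7 (gather 3 clay): clay=4 cloth=1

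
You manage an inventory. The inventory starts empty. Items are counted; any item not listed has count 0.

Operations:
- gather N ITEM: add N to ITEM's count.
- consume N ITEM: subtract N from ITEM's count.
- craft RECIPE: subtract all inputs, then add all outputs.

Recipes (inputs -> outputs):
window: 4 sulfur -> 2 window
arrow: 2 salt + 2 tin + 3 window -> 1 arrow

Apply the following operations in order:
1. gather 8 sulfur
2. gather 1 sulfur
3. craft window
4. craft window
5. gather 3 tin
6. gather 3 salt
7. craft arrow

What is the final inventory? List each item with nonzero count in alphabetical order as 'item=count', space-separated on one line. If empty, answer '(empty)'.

After 1 (gather 8 sulfur): sulfur=8
After 2 (gather 1 sulfur): sulfur=9
After 3 (craft window): sulfur=5 window=2
After 4 (craft window): sulfur=1 window=4
After 5 (gather 3 tin): sulfur=1 tin=3 window=4
After 6 (gather 3 salt): salt=3 sulfur=1 tin=3 window=4
After 7 (craft arrow): arrow=1 salt=1 sulfur=1 tin=1 window=1

Answer: arrow=1 salt=1 sulfur=1 tin=1 window=1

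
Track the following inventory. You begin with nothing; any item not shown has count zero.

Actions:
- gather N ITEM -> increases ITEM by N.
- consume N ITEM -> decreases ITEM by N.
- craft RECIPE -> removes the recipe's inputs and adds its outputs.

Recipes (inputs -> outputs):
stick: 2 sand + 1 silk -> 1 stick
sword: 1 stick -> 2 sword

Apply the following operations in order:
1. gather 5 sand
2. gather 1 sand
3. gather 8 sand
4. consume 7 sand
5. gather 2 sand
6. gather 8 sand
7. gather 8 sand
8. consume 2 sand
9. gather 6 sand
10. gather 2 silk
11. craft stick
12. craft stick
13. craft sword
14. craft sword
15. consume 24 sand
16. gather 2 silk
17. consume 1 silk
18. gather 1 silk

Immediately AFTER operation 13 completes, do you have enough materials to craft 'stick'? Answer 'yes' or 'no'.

Answer: no

Derivation:
After 1 (gather 5 sand): sand=5
After 2 (gather 1 sand): sand=6
After 3 (gather 8 sand): sand=14
After 4 (consume 7 sand): sand=7
After 5 (gather 2 sand): sand=9
After 6 (gather 8 sand): sand=17
After 7 (gather 8 sand): sand=25
After 8 (consume 2 sand): sand=23
After 9 (gather 6 sand): sand=29
After 10 (gather 2 silk): sand=29 silk=2
After 11 (craft stick): sand=27 silk=1 stick=1
After 12 (craft stick): sand=25 stick=2
After 13 (craft sword): sand=25 stick=1 sword=2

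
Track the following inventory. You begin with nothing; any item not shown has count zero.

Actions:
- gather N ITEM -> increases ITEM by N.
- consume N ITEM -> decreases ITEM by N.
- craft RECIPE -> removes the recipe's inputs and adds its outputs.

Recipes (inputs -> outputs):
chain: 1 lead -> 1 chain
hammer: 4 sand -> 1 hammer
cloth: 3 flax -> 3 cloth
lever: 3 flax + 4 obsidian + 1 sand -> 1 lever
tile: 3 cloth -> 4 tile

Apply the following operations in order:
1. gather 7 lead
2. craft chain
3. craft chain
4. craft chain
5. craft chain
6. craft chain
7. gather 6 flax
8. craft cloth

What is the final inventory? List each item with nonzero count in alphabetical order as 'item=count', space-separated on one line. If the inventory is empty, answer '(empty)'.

After 1 (gather 7 lead): lead=7
After 2 (craft chain): chain=1 lead=6
After 3 (craft chain): chain=2 lead=5
After 4 (craft chain): chain=3 lead=4
After 5 (craft chain): chain=4 lead=3
After 6 (craft chain): chain=5 lead=2
After 7 (gather 6 flax): chain=5 flax=6 lead=2
After 8 (craft cloth): chain=5 cloth=3 flax=3 lead=2

Answer: chain=5 cloth=3 flax=3 lead=2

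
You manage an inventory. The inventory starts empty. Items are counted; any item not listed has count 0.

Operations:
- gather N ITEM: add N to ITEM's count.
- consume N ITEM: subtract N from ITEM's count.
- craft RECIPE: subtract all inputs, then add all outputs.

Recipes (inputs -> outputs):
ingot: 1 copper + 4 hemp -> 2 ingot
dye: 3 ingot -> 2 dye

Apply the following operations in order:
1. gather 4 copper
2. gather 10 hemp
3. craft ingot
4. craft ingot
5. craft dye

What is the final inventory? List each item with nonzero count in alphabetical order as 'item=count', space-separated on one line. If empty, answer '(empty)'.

Answer: copper=2 dye=2 hemp=2 ingot=1

Derivation:
After 1 (gather 4 copper): copper=4
After 2 (gather 10 hemp): copper=4 hemp=10
After 3 (craft ingot): copper=3 hemp=6 ingot=2
After 4 (craft ingot): copper=2 hemp=2 ingot=4
After 5 (craft dye): copper=2 dye=2 hemp=2 ingot=1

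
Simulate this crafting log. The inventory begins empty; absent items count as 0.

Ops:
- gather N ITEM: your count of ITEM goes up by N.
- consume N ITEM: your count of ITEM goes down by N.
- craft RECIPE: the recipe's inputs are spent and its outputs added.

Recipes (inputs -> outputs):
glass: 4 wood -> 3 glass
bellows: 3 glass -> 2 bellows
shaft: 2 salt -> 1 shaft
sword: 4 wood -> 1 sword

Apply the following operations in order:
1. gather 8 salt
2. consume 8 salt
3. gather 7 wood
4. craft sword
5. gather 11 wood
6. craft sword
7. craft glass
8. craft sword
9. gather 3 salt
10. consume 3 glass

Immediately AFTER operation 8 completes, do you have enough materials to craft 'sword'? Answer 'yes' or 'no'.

After 1 (gather 8 salt): salt=8
After 2 (consume 8 salt): (empty)
After 3 (gather 7 wood): wood=7
After 4 (craft sword): sword=1 wood=3
After 5 (gather 11 wood): sword=1 wood=14
After 6 (craft sword): sword=2 wood=10
After 7 (craft glass): glass=3 sword=2 wood=6
After 8 (craft sword): glass=3 sword=3 wood=2

Answer: no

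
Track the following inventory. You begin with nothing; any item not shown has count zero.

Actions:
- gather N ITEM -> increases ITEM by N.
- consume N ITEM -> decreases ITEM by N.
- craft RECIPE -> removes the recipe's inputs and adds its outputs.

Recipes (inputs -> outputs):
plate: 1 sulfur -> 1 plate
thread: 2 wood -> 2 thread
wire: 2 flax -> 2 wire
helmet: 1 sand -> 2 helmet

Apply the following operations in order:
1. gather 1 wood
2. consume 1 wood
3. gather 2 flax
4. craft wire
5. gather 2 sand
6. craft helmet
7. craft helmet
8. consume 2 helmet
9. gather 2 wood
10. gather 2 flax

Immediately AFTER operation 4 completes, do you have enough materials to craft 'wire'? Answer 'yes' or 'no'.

After 1 (gather 1 wood): wood=1
After 2 (consume 1 wood): (empty)
After 3 (gather 2 flax): flax=2
After 4 (craft wire): wire=2

Answer: no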